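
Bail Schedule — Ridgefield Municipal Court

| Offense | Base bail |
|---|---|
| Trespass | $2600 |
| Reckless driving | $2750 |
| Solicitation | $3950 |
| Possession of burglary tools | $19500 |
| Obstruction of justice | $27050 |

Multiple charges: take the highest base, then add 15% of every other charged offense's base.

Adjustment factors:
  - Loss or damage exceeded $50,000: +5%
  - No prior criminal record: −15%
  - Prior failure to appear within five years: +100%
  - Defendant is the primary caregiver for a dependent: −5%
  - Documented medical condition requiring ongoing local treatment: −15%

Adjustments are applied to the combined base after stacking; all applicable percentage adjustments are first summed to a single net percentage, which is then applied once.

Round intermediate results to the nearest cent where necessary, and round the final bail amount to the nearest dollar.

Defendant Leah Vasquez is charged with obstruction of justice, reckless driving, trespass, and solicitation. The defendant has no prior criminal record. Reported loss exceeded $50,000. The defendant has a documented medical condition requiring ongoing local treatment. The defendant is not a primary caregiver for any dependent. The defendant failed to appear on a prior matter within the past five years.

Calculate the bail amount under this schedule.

Base amounts from the schedule: obstruction of justice $27050; reckless driving $2750; trespass $2600; solicitation $3950.
Stacking rule: highest base plus 15% of each additional charge. Highest is obstruction of justice at $27050. Additional: $2750 × 15% = $412.50; $2600 × 15% = $390; $3950 × 15% = $592.50. Combined base = $27050 + $1395 = $28445.
Net percentage adjustment: +5% −15% +100% −15% = +75%. $28445 × 1.75 = $49778.75.
Rounded to the nearest dollar: $49779.

$49779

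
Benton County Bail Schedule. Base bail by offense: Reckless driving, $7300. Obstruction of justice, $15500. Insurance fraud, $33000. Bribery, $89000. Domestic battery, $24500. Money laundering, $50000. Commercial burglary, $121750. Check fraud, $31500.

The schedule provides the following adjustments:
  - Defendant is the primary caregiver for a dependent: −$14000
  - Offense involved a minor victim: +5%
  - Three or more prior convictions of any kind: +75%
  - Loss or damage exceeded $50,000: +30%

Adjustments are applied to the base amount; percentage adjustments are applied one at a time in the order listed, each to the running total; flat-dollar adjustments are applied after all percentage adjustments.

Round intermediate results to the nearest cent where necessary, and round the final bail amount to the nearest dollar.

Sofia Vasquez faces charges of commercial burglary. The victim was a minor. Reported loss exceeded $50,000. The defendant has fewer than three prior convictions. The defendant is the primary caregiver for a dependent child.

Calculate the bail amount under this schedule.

$152189

Base amounts from the schedule: commercial burglary $121750.
Single charge. Combined base = $121750.
Offense involved a minor victim (+5%): $121750 × 1.05 = $127837.50.
Loss or damage exceeded $50,000 (+30%): $127837.50 × 1.3 = $166188.75.
Defendant is the primary caregiver for a dependent (−$14000 flat): $166188.75 − $14000 = $152188.75.
Rounded to the nearest dollar: $152189.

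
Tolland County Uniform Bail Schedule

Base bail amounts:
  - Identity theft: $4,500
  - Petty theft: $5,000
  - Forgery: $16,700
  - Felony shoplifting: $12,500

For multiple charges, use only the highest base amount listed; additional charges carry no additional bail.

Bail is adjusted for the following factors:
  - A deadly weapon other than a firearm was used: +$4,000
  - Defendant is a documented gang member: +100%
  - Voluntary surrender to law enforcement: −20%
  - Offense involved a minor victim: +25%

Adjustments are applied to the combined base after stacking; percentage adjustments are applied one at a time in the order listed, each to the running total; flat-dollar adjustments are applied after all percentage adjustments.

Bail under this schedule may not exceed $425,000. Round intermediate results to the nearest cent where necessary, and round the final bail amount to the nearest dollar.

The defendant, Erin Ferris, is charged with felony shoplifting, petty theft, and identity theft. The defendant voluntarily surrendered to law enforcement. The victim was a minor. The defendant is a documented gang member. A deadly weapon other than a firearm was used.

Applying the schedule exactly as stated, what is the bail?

$29,000

Base amounts from the schedule: felony shoplifting $12,500; petty theft $5,000; identity theft $4,500.
Stacking rule: use the highest base only. Highest is felony shoplifting at $12,500. Combined base = $12,500.
Defendant is a documented gang member (+100%): $12,500 × 2 = $25,000.
Voluntary surrender to law enforcement (−20%): $25,000 × 0.8 = $20,000.
Offense involved a minor victim (+25%): $20,000 × 1.25 = $25,000.
A deadly weapon other than a firearm was used (+$4,000 flat): $25,000 + $4,000 = $29,000.
$29,000 is within the $425,000 maximum.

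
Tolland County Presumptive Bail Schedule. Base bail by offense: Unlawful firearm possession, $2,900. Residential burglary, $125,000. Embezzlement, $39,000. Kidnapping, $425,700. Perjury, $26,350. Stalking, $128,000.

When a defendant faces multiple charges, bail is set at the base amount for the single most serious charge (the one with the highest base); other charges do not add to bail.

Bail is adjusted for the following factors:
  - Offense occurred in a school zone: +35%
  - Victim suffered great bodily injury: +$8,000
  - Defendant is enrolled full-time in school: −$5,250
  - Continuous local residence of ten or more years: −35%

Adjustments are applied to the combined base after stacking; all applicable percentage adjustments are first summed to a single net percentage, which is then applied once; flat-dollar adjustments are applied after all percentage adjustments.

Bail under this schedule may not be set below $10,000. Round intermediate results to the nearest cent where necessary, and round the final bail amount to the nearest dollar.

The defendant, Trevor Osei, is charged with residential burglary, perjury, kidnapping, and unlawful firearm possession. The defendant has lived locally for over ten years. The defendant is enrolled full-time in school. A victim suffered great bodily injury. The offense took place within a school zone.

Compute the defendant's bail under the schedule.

Base amounts from the schedule: residential burglary $125,000; perjury $26,350; kidnapping $425,700; unlawful firearm possession $2,900.
Stacking rule: use the highest base only. Highest is kidnapping at $425,700. Combined base = $425,700.
Net percentage adjustment: +35% −35% = +0%. $425,700 × 1 = $425,700.
Victim suffered great bodily injury (+$8,000 flat): $425,700 + $8,000 = $433,700.
Defendant is enrolled full-time in school (−$5,250 flat): $433,700 − $5,250 = $428,450.
$428,450 is at or above the $10,000 minimum.

$428,450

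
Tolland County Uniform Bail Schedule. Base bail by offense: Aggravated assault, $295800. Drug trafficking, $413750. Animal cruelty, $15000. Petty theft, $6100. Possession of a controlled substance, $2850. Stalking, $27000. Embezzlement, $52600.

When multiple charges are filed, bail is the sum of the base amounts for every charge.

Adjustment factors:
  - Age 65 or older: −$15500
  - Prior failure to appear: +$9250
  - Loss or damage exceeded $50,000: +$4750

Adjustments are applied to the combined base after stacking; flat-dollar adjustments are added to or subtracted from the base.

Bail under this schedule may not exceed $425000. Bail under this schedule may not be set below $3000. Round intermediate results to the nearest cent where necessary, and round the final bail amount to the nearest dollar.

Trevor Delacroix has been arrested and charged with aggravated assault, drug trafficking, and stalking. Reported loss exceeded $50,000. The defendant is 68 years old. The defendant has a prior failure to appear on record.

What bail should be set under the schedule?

$425000

Base amounts from the schedule: aggravated assault $295800; drug trafficking $413750; stalking $27000.
Stacking rule: sum of all bases. $295800 + $413750 + $27000 = $736550.
Age 65 or older (−$15500 flat): $736550 − $15500 = $721050.
Prior failure to appear (+$9250 flat): $721050 + $9250 = $730300.
Loss or damage exceeded $50,000 (+$4750 flat): $730300 + $4750 = $735050.
Result $735050 exceeds the maximum of $425000; bail is capped at $425000.
$425000 is at or above the $3000 minimum.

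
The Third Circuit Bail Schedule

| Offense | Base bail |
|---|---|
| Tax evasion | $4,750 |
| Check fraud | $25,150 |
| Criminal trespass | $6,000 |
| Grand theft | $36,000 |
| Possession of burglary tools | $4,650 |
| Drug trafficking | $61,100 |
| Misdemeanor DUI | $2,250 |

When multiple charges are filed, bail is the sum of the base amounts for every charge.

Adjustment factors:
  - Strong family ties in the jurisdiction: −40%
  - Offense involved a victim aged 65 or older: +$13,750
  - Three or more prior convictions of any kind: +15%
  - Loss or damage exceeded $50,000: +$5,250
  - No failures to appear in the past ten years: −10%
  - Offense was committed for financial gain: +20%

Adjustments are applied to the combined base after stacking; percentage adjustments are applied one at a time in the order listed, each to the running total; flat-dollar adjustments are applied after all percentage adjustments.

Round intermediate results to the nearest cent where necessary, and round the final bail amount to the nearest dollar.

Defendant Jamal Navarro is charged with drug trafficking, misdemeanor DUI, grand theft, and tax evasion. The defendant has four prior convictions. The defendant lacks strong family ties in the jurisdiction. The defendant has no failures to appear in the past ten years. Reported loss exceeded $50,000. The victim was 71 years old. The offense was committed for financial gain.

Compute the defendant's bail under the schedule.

Base amounts from the schedule: drug trafficking $61,100; misdemeanor DUI $2,250; grand theft $36,000; tax evasion $4,750.
Stacking rule: sum of all bases. $61,100 + $2,250 + $36,000 + $4,750 = $104,100.
Three or more prior convictions of any kind (+15%): $104,100 × 1.15 = $119,715.
No failures to appear in the past ten years (−10%): $119,715 × 0.9 = $107,743.50.
Offense was committed for financial gain (+20%): $107,743.50 × 1.2 = $129,292.20.
Offense involved a victim aged 65 or older (+$13,750 flat): $129,292.20 + $13,750 = $143,042.20.
Loss or damage exceeded $50,000 (+$5,250 flat): $143,042.20 + $5,250 = $148,292.20.
Rounded to the nearest dollar: $148,292.

$148,292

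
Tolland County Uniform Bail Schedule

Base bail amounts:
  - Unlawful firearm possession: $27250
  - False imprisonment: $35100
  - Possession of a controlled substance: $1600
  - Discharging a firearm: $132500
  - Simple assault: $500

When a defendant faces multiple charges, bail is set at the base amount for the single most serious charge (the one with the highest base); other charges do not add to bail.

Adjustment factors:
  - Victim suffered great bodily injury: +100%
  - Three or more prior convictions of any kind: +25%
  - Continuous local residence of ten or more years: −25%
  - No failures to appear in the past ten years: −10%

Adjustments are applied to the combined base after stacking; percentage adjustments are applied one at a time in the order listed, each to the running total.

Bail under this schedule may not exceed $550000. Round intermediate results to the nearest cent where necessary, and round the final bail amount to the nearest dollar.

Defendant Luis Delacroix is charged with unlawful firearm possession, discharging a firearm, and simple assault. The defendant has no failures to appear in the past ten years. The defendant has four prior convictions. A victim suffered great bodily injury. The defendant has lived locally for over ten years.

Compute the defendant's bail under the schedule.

Base amounts from the schedule: unlawful firearm possession $27250; discharging a firearm $132500; simple assault $500.
Stacking rule: use the highest base only. Highest is discharging a firearm at $132500. Combined base = $132500.
Victim suffered great bodily injury (+100%): $132500 × 2 = $265000.
Three or more prior convictions of any kind (+25%): $265000 × 1.25 = $331250.
Continuous local residence of ten or more years (−25%): $331250 × 0.75 = $248437.50.
No failures to appear in the past ten years (−10%): $248437.50 × 0.9 = $223593.75.
$223593.75 is within the $550000 maximum.
Rounded to the nearest dollar: $223594.

$223594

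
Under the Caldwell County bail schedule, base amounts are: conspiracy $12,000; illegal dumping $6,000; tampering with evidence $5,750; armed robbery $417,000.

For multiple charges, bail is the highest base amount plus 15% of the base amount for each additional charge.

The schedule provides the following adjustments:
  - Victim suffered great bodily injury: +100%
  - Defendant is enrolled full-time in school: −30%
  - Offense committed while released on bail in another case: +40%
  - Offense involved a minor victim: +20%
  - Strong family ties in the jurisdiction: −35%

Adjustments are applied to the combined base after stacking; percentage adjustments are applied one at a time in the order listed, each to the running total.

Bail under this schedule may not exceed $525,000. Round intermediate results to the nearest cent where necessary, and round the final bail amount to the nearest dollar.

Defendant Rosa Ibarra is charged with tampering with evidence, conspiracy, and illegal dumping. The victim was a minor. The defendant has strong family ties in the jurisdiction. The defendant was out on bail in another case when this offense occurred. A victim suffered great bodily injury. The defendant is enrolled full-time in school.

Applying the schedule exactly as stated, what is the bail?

$21,040

Base amounts from the schedule: tampering with evidence $5,750; conspiracy $12,000; illegal dumping $6,000.
Stacking rule: highest base plus 15% of each additional charge. Highest is conspiracy at $12,000. Additional: $5,750 × 15% = $862.50; $6,000 × 15% = $900. Combined base = $12,000 + $1,762.50 = $13,762.50.
Victim suffered great bodily injury (+100%): $13,762.50 × 2 = $27,525.
Defendant is enrolled full-time in school (−30%): $27,525 × 0.7 = $19,267.50.
Offense committed while released on bail in another case (+40%): $19,267.50 × 1.4 = $26,974.50.
Offense involved a minor victim (+20%): $26,974.50 × 1.2 = $32,369.40.
Strong family ties in the jurisdiction (−35%): $32,369.40 × 0.65 = $21,040.11.
$21,040.11 is within the $525,000 maximum.
Rounded to the nearest dollar: $21,040.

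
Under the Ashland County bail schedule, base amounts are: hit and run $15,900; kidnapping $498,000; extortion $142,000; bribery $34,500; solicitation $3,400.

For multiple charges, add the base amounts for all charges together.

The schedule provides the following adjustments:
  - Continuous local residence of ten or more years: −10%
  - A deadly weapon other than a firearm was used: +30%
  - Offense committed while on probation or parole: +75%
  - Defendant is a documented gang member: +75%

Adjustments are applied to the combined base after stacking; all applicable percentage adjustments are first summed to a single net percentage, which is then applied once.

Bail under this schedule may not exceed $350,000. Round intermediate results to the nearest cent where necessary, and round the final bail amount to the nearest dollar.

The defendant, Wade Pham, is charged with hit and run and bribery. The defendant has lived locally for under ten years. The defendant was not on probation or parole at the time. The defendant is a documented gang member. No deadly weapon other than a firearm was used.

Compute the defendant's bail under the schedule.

Base amounts from the schedule: hit and run $15,900; bribery $34,500.
Stacking rule: sum of all bases. $15,900 + $34,500 = $50,400.
Defendant is a documented gang member (+75%): $50,400 × 1.75 = $88,200.
$88,200 is within the $350,000 maximum.

$88,200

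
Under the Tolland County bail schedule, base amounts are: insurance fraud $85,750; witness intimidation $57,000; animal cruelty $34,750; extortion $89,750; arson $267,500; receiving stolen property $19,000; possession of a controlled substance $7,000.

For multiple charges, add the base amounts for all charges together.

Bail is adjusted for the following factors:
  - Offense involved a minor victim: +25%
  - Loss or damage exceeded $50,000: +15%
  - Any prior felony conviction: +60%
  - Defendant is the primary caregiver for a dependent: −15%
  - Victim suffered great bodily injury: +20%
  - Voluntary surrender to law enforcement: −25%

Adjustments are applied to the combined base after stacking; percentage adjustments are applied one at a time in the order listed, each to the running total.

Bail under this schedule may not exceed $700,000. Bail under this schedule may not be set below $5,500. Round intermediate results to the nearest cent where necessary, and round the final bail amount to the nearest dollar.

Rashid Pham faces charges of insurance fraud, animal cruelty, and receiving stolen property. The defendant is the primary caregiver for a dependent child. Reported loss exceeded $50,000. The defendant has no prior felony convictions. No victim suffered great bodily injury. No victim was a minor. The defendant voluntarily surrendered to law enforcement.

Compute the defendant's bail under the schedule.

$102,271

Base amounts from the schedule: insurance fraud $85,750; animal cruelty $34,750; receiving stolen property $19,000.
Stacking rule: sum of all bases. $85,750 + $34,750 + $19,000 = $139,500.
Loss or damage exceeded $50,000 (+15%): $139,500 × 1.15 = $160,425.
Defendant is the primary caregiver for a dependent (−15%): $160,425 × 0.85 = $136,361.25.
Voluntary surrender to law enforcement (−25%): $136,361.25 × 0.75 = $102,270.94.
$102,270.94 is within the $700,000 maximum.
$102,270.94 is at or above the $5,500 minimum.
Rounded to the nearest dollar: $102,271.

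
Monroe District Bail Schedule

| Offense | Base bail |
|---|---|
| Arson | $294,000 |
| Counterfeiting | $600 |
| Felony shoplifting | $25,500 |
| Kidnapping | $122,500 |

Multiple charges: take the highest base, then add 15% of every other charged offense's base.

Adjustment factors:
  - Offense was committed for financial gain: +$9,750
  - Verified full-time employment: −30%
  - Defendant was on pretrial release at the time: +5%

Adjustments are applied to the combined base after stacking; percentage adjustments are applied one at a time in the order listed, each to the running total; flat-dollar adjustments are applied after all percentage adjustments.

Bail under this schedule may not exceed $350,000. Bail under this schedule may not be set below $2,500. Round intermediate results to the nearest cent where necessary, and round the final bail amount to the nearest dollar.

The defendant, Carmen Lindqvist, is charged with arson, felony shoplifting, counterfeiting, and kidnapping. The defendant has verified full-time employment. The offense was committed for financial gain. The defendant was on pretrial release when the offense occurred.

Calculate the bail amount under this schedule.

Base amounts from the schedule: arson $294,000; felony shoplifting $25,500; counterfeiting $600; kidnapping $122,500.
Stacking rule: highest base plus 15% of each additional charge. Highest is arson at $294,000. Additional: $25,500 × 15% = $3,825; $600 × 15% = $90; $122,500 × 15% = $18,375. Combined base = $294,000 + $22,290 = $316,290.
Verified full-time employment (−30%): $316,290 × 0.7 = $221,403.
Defendant was on pretrial release at the time (+5%): $221,403 × 1.05 = $232,473.15.
Offense was committed for financial gain (+$9,750 flat): $232,473.15 + $9,750 = $242,223.15.
$242,223.15 is within the $350,000 maximum.
$242,223.15 is at or above the $2,500 minimum.
Rounded to the nearest dollar: $242,223.

$242,223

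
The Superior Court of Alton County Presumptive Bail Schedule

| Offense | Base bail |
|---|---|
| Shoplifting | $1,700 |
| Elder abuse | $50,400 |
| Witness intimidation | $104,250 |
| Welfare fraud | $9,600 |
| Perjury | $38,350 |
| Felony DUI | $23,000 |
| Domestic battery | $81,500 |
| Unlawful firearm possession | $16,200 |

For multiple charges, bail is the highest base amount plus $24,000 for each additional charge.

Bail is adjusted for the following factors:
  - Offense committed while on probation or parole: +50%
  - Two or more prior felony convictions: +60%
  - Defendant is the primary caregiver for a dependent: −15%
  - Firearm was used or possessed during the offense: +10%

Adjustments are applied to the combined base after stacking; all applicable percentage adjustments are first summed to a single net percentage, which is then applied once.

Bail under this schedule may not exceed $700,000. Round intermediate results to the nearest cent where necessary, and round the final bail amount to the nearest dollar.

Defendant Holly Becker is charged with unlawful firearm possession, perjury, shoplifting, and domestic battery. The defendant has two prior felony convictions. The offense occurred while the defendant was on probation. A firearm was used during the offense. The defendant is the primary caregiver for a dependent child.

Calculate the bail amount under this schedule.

Base amounts from the schedule: unlawful firearm possession $16,200; perjury $38,350; shoplifting $1,700; domestic battery $81,500.
Stacking rule: highest base plus $24,000 per additional charge. Highest is domestic battery at $81,500; 3 additional charges → +$72,000. Combined base = $153,500.
Net percentage adjustment: +50% +60% −15% +10% = +105%. $153,500 × 2.05 = $314,675.
$314,675 is within the $700,000 maximum.

$314,675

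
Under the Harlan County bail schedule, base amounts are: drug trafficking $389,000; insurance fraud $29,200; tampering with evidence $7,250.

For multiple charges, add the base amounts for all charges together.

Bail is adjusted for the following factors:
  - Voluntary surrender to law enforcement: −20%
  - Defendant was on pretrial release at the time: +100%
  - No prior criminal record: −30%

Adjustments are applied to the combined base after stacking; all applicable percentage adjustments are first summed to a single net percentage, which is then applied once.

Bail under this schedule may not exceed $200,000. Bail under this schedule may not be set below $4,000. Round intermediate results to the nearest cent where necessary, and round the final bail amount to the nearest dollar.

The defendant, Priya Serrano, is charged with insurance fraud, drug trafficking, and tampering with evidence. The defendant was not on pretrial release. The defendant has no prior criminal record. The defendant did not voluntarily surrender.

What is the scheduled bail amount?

Base amounts from the schedule: insurance fraud $29,200; drug trafficking $389,000; tampering with evidence $7,250.
Stacking rule: sum of all bases. $29,200 + $389,000 + $7,250 = $425,450.
No prior criminal record (−30%): $425,450 × 0.7 = $297,815.
Result $297,815 exceeds the maximum of $200,000; bail is capped at $200,000.
$200,000 is at or above the $4,000 minimum.

$200,000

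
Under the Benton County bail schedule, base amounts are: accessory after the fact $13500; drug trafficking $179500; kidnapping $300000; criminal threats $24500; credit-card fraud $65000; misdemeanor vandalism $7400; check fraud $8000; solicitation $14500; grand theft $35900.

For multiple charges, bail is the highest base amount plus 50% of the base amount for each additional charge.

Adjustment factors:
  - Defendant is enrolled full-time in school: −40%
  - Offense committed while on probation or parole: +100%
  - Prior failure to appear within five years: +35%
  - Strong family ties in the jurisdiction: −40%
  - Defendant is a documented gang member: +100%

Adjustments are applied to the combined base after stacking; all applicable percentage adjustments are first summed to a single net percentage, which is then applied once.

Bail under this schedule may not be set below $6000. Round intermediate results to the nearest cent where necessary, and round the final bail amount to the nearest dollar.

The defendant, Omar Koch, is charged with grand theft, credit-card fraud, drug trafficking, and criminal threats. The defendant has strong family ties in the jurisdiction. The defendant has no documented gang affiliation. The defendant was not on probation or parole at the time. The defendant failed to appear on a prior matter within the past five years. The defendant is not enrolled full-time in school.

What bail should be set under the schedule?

Base amounts from the schedule: grand theft $35900; credit-card fraud $65000; drug trafficking $179500; criminal threats $24500.
Stacking rule: highest base plus 50% of each additional charge. Highest is drug trafficking at $179500. Additional: $35900 × 50% = $17950; $65000 × 50% = $32500; $24500 × 50% = $12250. Combined base = $179500 + $62700 = $242200.
Net percentage adjustment: +35% −40% = −5%. $242200 × 0.95 = $230090.
$230090 is at or above the $6000 minimum.

$230090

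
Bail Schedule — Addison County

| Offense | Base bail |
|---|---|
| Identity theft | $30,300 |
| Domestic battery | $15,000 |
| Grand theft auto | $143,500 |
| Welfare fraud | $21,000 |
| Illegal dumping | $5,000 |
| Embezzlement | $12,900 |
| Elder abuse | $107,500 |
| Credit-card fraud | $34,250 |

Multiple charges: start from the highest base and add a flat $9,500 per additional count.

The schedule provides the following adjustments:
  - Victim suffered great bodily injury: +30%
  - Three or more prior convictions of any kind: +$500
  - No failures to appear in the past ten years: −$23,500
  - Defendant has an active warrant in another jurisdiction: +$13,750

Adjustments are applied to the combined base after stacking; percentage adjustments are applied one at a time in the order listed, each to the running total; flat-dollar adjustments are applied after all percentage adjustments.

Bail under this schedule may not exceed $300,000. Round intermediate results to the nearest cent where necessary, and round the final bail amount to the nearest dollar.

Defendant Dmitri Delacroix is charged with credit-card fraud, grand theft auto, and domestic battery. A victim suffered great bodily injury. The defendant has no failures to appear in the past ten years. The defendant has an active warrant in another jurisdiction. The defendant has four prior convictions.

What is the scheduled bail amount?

$202,000

Base amounts from the schedule: credit-card fraud $34,250; grand theft auto $143,500; domestic battery $15,000.
Stacking rule: highest base plus $9,500 per additional charge. Highest is grand theft auto at $143,500; 2 additional charges → +$19,000. Combined base = $162,500.
Victim suffered great bodily injury (+30%): $162,500 × 1.3 = $211,250.
Three or more prior convictions of any kind (+$500 flat): $211,250 + $500 = $211,750.
No failures to appear in the past ten years (−$23,500 flat): $211,750 − $23,500 = $188,250.
Defendant has an active warrant in another jurisdiction (+$13,750 flat): $188,250 + $13,750 = $202,000.
$202,000 is within the $300,000 maximum.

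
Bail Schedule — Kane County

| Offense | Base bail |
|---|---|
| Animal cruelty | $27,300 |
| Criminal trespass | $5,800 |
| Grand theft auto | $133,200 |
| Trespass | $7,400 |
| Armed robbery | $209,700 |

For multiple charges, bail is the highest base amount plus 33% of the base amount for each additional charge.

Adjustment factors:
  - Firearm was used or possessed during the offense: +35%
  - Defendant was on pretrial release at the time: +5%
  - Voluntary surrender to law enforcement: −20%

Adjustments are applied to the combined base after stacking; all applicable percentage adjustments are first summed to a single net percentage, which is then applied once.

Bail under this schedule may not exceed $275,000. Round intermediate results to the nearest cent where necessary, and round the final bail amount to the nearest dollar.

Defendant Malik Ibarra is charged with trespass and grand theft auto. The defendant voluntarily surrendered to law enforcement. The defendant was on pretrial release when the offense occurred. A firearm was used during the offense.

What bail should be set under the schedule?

Base amounts from the schedule: trespass $7,400; grand theft auto $133,200.
Stacking rule: highest base plus 33% of each additional charge. Highest is grand theft auto at $133,200. Additional: $7,400 × 33% = $2,442. Combined base = $133,200 + $2,442 = $135,642.
Net percentage adjustment: +35% +5% −20% = +20%. $135,642 × 1.2 = $162,770.40.
$162,770.40 is within the $275,000 maximum.
Rounded to the nearest dollar: $162,770.

$162,770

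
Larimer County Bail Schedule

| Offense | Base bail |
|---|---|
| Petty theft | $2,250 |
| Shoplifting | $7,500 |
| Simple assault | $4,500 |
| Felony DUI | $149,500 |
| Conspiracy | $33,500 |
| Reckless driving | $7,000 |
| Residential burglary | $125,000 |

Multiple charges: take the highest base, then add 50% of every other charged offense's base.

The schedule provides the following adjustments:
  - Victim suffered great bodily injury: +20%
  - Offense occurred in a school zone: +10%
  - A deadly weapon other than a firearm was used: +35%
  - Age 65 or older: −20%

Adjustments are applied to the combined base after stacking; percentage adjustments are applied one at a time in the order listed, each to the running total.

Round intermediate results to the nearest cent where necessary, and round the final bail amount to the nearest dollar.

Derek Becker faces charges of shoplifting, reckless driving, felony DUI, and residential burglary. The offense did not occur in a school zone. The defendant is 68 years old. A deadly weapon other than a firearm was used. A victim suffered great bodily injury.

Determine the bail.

Base amounts from the schedule: shoplifting $7,500; reckless driving $7,000; felony DUI $149,500; residential burglary $125,000.
Stacking rule: highest base plus 50% of each additional charge. Highest is felony DUI at $149,500. Additional: $7,500 × 50% = $3,750; $7,000 × 50% = $3,500; $125,000 × 50% = $62,500. Combined base = $149,500 + $69,750 = $219,250.
Victim suffered great bodily injury (+20%): $219,250 × 1.2 = $263,100.
A deadly weapon other than a firearm was used (+35%): $263,100 × 1.35 = $355,185.
Age 65 or older (−20%): $355,185 × 0.8 = $284,148.

$284,148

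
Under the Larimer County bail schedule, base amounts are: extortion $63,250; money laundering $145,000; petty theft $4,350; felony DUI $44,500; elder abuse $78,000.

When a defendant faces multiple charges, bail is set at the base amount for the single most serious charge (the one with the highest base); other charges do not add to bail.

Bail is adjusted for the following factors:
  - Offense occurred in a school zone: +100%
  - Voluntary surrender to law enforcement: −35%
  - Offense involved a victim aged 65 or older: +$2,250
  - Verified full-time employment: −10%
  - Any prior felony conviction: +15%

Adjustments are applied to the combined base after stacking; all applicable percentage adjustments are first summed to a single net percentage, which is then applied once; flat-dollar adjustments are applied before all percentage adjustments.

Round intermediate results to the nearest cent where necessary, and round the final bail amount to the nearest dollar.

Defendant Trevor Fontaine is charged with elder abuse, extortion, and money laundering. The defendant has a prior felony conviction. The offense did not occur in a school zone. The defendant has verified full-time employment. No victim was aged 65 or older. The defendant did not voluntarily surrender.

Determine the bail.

Base amounts from the schedule: elder abuse $78,000; extortion $63,250; money laundering $145,000.
Stacking rule: use the highest base only. Highest is money laundering at $145,000. Combined base = $145,000.
Net percentage adjustment: −10% +15% = +5%. $145,000 × 1.05 = $152,250.

$152,250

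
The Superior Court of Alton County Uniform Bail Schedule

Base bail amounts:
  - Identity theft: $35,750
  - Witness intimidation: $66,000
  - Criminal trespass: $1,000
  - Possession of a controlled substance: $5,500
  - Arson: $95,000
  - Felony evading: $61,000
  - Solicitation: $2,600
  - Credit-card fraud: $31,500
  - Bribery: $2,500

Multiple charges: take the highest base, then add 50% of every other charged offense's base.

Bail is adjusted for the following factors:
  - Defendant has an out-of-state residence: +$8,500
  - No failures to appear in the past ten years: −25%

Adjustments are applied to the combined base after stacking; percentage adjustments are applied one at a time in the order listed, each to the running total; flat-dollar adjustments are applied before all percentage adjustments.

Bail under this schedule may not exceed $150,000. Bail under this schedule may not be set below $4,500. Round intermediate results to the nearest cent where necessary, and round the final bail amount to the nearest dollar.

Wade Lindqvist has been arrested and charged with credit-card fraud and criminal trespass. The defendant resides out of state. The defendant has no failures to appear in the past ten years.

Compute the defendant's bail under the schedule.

Base amounts from the schedule: credit-card fraud $31,500; criminal trespass $1,000.
Stacking rule: highest base plus 50% of each additional charge. Highest is credit-card fraud at $31,500. Additional: $1,000 × 50% = $500. Combined base = $31,500 + $500 = $32,000.
Defendant has an out-of-state residence (+$8,500 flat): $32,000 + $8,500 = $40,500.
No failures to appear in the past ten years (−25%): $40,500 × 0.75 = $30,375.
$30,375 is within the $150,000 maximum.
$30,375 is at or above the $4,500 minimum.

$30,375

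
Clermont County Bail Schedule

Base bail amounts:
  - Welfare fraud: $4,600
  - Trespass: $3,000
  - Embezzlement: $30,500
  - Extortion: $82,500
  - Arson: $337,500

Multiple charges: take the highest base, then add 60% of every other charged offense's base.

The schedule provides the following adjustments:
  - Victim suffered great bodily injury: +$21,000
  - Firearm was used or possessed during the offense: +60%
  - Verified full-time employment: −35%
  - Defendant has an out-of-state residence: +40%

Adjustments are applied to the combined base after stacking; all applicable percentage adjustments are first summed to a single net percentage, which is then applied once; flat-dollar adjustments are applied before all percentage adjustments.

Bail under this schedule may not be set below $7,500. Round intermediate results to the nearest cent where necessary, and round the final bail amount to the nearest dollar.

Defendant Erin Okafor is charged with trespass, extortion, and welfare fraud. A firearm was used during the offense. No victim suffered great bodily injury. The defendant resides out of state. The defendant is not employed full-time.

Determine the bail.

Base amounts from the schedule: trespass $3,000; extortion $82,500; welfare fraud $4,600.
Stacking rule: highest base plus 60% of each additional charge. Highest is extortion at $82,500. Additional: $3,000 × 60% = $1,800; $4,600 × 60% = $2,760. Combined base = $82,500 + $4,560 = $87,060.
Net percentage adjustment: +60% +40% = +100%. $87,060 × 2 = $174,120.
$174,120 is at or above the $7,500 minimum.

$174,120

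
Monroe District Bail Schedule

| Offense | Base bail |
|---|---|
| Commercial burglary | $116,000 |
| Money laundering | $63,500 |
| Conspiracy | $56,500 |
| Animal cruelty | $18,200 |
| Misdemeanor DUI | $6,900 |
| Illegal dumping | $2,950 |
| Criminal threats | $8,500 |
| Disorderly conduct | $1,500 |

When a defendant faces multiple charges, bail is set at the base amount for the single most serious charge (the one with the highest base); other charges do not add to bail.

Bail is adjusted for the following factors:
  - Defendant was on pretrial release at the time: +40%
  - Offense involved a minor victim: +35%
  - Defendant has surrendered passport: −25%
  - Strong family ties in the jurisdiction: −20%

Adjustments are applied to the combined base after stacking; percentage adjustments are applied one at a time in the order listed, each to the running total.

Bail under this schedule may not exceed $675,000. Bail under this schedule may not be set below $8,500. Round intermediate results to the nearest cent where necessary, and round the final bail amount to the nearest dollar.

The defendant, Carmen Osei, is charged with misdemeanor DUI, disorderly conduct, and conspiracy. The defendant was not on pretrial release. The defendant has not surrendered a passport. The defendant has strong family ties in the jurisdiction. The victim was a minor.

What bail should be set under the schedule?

Base amounts from the schedule: misdemeanor DUI $6,900; disorderly conduct $1,500; conspiracy $56,500.
Stacking rule: use the highest base only. Highest is conspiracy at $56,500. Combined base = $56,500.
Offense involved a minor victim (+35%): $56,500 × 1.35 = $76,275.
Strong family ties in the jurisdiction (−20%): $76,275 × 0.8 = $61,020.
$61,020 is within the $675,000 maximum.
$61,020 is at or above the $8,500 minimum.

$61,020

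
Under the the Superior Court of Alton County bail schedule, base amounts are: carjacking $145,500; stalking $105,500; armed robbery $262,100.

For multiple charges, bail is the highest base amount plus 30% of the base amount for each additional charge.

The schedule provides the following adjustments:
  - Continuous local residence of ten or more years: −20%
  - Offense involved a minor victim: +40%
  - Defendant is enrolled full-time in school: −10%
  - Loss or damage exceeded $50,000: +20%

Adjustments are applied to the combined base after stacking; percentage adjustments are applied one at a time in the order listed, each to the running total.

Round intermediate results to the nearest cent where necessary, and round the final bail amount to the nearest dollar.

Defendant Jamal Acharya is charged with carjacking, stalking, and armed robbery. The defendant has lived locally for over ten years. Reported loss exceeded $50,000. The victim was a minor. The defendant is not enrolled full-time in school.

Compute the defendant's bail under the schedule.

Base amounts from the schedule: carjacking $145,500; stalking $105,500; armed robbery $262,100.
Stacking rule: highest base plus 30% of each additional charge. Highest is armed robbery at $262,100. Additional: $145,500 × 30% = $43,650; $105,500 × 30% = $31,650. Combined base = $262,100 + $75,300 = $337,400.
Continuous local residence of ten or more years (−20%): $337,400 × 0.8 = $269,920.
Offense involved a minor victim (+40%): $269,920 × 1.4 = $377,888.
Loss or damage exceeded $50,000 (+20%): $377,888 × 1.2 = $453,465.60.
Rounded to the nearest dollar: $453,466.

$453,466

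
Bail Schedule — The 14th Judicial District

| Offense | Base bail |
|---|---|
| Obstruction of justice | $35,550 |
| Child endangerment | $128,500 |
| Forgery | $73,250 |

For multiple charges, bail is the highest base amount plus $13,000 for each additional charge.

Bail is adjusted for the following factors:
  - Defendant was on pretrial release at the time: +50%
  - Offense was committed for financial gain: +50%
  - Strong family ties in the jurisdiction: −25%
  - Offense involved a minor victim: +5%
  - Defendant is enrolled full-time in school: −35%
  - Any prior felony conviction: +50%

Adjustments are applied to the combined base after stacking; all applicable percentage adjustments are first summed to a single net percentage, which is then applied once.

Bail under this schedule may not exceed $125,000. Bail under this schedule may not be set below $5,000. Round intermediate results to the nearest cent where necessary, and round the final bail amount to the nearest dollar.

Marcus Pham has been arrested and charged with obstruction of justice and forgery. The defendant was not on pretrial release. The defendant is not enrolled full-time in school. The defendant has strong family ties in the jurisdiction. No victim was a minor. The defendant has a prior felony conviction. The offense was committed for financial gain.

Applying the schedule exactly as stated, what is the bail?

$125,000

Base amounts from the schedule: obstruction of justice $35,550; forgery $73,250.
Stacking rule: highest base plus $13,000 per additional charge. Highest is forgery at $73,250; 1 additional charge → +$13,000. Combined base = $86,250.
Net percentage adjustment: +50% −25% +50% = +75%. $86,250 × 1.75 = $150,937.50.
Result $150,937.50 exceeds the maximum of $125,000; bail is capped at $125,000.
$125,000 is at or above the $5,000 minimum.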